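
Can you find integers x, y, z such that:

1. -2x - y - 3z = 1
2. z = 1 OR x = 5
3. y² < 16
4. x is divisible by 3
Yes

Take x = -3, y = 2, z = 1. Substituting into each constraint:
  (1) -2(-3) + (-2) - 3(1) = 1 ✓
  (2) z = 1, target 1 ✓ (first branch holds)
  (3) y² = (2)² = 4, and 4 < 16 ✓
  (4) -3 = 3 × -1, remainder 0 ✓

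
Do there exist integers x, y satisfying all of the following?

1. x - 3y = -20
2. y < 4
Yes

Take x = -11, y = 3. Substituting into each constraint:
  (1) (-11) - 3(3) = -20 ✓
  (2) 3 < 4 ✓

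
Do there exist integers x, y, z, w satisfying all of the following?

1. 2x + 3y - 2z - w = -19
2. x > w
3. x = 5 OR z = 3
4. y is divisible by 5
Yes

Take x = 5, y = -10, z = 2, w = -5. Substituting into each constraint:
  (1) 2(5) + 3(-10) - 2(2) + 5 = -19 ✓
  (2) 5 > -5 ✓
  (3) x = 5, target 5 ✓ (first branch holds)
  (4) -10 = 5 × -2, remainder 0 ✓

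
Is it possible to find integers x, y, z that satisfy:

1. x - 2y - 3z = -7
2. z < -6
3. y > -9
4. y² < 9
Yes

Take x = -31, y = 0, z = -8. Substituting into each constraint:
  (1) (-31) - 2(0) - 3(-8) = -7 ✓
  (2) -8 < -6 ✓
  (3) 0 > -9 ✓
  (4) y² = (0)² = 0, and 0 < 9 ✓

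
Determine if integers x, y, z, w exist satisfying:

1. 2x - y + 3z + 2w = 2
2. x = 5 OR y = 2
Yes

Take x = 0, y = 2, z = 0, w = 2. Substituting into each constraint:
  (1) 2(0) + (-2) + 3(0) + 2(2) = 2 ✓
  (2) y = 2, target 2 ✓ (second branch holds)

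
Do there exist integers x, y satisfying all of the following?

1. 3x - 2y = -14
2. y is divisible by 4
Yes

Take x = 6, y = 16. Substituting into each constraint:
  (1) 3(6) - 2(16) = -14 ✓
  (2) 16 = 4 × 4, remainder 0 ✓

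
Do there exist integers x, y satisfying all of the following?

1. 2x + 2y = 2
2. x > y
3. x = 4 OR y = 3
Yes

Take x = 4, y = -3. Substituting into each constraint:
  (1) 2(4) + 2(-3) = 2 ✓
  (2) 4 > -3 ✓
  (3) x = 4, target 4 ✓ (first branch holds)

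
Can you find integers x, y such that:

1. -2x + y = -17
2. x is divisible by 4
Yes

Take x = 0, y = -17. Substituting into each constraint:
  (1) -2(0) + (-17) = -17 ✓
  (2) 0 = 4 × 0, remainder 0 ✓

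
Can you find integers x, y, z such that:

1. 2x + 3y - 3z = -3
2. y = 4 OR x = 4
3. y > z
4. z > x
Yes

Take x = -3, y = 4, z = 3. Substituting into each constraint:
  (1) 2(-3) + 3(4) - 3(3) = -3 ✓
  (2) y = 4, target 4 ✓ (first branch holds)
  (3) 4 > 3 ✓
  (4) 3 > -3 ✓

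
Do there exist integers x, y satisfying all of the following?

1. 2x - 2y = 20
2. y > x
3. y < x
No

A contradictory subset is {y > x, y < x}. No integer assignment can satisfy these jointly:

  - y > x: bounds one variable relative to another variable
  - y < x: bounds one variable relative to another variable

Direct contradiction: y > x and x > y cannot both hold.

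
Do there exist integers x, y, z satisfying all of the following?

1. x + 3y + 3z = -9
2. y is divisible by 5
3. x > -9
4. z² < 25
Yes

Take x = 0, y = 0, z = -3. Substituting into each constraint:
  (1) 0 + 3(0) + 3(-3) = -9 ✓
  (2) 0 = 5 × 0, remainder 0 ✓
  (3) 0 > -9 ✓
  (4) z² = (-3)² = 9, and 9 < 25 ✓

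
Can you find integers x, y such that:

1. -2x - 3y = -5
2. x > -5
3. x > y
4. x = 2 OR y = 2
No

A contradictory subset is {-2x - 3y = -5, x > y, x = 2 OR y = 2}. No integer assignment can satisfy these jointly:

  - -2x - 3y = -5: is a linear equation tying the variables together
  - x > y: bounds one variable relative to another variable
  - x = 2 OR y = 2: forces a choice: either x = 2 or y = 2

Split on the disjunction (x = 2 OR y = 2):
  • If x = 2: with x = 2, every remaining term of the linear equation is divisible by 3, so the left side is ≡ 0 (mod 3); but the right side -1 ≡ 2 (mod 3). No integers can satisfy it.
  • If y = 2: with y = 2, every remaining term of the linear equation is divisible by 2, so the left side is ≡ 0 (mod 2); but the right side 1 ≡ 1 (mod 2). No integers can satisfy it.
Both branches are infeasible, so the system has no integer solution.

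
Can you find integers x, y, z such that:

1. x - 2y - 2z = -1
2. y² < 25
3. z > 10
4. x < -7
No

The full constraint system is jointly infeasible over the integers. Each constraint and what it forces:

  - x - 2y - 2z = -1: is a linear equation tying the variables together
  - y² < 25: restricts y to |y| ≤ 4
  - z > 10: bounds one variable relative to a constant
  - x < -7: bounds one variable relative to a constant

Range argument: with x ∈ [−∞, -8], y ∈ [-4, 4], z ∈ [11, ∞], the left side of the equation is at most -22, but the right side is -1 > -22. No integer solution exists.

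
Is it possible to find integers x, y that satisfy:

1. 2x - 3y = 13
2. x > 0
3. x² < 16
Yes

Take x = 2, y = -3. Substituting into each constraint:
  (1) 2(2) - 3(-3) = 13 ✓
  (2) 2 > 0 ✓
  (3) x² = (2)² = 4, and 4 < 16 ✓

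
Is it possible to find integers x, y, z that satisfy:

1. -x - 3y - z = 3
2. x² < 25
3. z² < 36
Yes

Take x = 0, y = 0, z = -3. Substituting into each constraint:
  (1) 0 - 3(0) + 3 = 3 ✓
  (2) x² = (0)² = 0, and 0 < 25 ✓
  (3) z² = (-3)² = 9, and 9 < 36 ✓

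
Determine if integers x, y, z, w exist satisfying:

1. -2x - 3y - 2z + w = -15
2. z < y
Yes

Take x = 9, y = 0, z = -1, w = 1. Substituting into each constraint:
  (1) -2(9) - 3(0) - 2(-1) + 1 = -15 ✓
  (2) -1 < 0 ✓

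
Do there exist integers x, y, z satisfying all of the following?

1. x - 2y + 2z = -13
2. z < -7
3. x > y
Yes

Take x = 3, y = 0, z = -8. Substituting into each constraint:
  (1) 3 - 2(0) + 2(-8) = -13 ✓
  (2) -8 < -7 ✓
  (3) 3 > 0 ✓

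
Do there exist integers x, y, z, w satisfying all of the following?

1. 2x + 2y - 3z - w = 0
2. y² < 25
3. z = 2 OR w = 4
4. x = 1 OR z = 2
Yes

Take x = 3, y = 0, z = 2, w = 0. Substituting into each constraint:
  (1) 2(3) + 2(0) - 3(2) + 0 = 0 ✓
  (2) y² = (0)² = 0, and 0 < 25 ✓
  (3) z = 2, target 2 ✓ (first branch holds)
  (4) z = 2, target 2 ✓ (second branch holds)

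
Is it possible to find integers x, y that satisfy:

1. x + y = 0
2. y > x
Yes

Take x = -1, y = 1. Substituting into each constraint:
  (1) (-1) + 1 = 0 ✓
  (2) 1 > -1 ✓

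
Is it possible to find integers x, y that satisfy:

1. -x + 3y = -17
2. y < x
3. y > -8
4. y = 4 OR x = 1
Yes

Take x = 29, y = 4. Substituting into each constraint:
  (1) (-29) + 3(4) = -17 ✓
  (2) 4 < 29 ✓
  (3) 4 > -8 ✓
  (4) y = 4, target 4 ✓ (first branch holds)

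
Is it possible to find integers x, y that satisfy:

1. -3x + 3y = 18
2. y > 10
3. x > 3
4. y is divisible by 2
Yes

Take x = 6, y = 12. Substituting into each constraint:
  (1) -3(6) + 3(12) = 18 ✓
  (2) 12 > 10 ✓
  (3) 6 > 3 ✓
  (4) 12 = 2 × 6, remainder 0 ✓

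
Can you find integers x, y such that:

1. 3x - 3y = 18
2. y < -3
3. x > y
Yes

Take x = 2, y = -4. Substituting into each constraint:
  (1) 3(2) - 3(-4) = 18 ✓
  (2) -4 < -3 ✓
  (3) 2 > -4 ✓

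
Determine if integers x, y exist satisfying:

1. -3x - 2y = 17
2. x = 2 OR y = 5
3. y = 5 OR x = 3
Yes

Take x = -9, y = 5. Substituting into each constraint:
  (1) -3(-9) - 2(5) = 17 ✓
  (2) y = 5, target 5 ✓ (second branch holds)
  (3) y = 5, target 5 ✓ (first branch holds)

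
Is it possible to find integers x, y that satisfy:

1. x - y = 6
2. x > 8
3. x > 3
Yes

Take x = 9, y = 3. Substituting into each constraint:
  (1) 9 + (-3) = 6 ✓
  (2) 9 > 8 ✓
  (3) 9 > 3 ✓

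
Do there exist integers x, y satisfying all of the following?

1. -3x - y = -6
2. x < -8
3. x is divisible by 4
Yes

Take x = -12, y = 42. Substituting into each constraint:
  (1) -3(-12) + (-42) = -6 ✓
  (2) -12 < -8 ✓
  (3) -12 = 4 × -3, remainder 0 ✓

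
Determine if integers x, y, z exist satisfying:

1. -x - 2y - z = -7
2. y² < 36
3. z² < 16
Yes

Take x = 7, y = 0, z = 0. Substituting into each constraint:
  (1) (-7) - 2(0) + 0 = -7 ✓
  (2) y² = (0)² = 0, and 0 < 36 ✓
  (3) z² = (0)² = 0, and 0 < 16 ✓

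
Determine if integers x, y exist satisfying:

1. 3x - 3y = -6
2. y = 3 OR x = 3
Yes

Take x = 1, y = 3. Substituting into each constraint:
  (1) 3(1) - 3(3) = -6 ✓
  (2) y = 3, target 3 ✓ (first branch holds)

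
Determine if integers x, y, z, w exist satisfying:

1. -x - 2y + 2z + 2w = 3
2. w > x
Yes

Take x = -1, y = -1, z = 0, w = 0. Substituting into each constraint:
  (1) 1 - 2(-1) + 2(0) + 2(0) = 3 ✓
  (2) 0 > -1 ✓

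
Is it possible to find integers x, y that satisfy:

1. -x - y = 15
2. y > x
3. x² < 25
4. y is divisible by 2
No

A contradictory subset is {-x - y = 15, y > x, x² < 25}. No integer assignment can satisfy these jointly:

  - -x - y = 15: is a linear equation tying the variables together
  - y > x: bounds one variable relative to another variable
  - x² < 25: restricts x to |x| ≤ 4

Propagating the comparison: y > x and x ≥ -4 give y ≥ -3. Range argument: with x ∈ [-4, 4], y ∈ [-3, ∞], the left side of the equation is at most 7, but the right side is 15 > 7. No integer solution exists.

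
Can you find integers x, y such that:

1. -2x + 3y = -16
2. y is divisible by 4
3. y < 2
Yes

Take x = 8, y = 0. Substituting into each constraint:
  (1) -2(8) + 3(0) = -16 ✓
  (2) 0 = 4 × 0, remainder 0 ✓
  (3) 0 < 2 ✓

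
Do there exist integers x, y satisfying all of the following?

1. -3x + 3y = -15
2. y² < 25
Yes

Take x = 5, y = 0. Substituting into each constraint:
  (1) -3(5) + 3(0) = -15 ✓
  (2) y² = (0)² = 0, and 0 < 25 ✓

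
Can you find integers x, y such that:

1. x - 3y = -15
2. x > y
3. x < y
No

A contradictory subset is {x > y, x < y}. No integer assignment can satisfy these jointly:

  - x > y: bounds one variable relative to another variable
  - x < y: bounds one variable relative to another variable

Direct contradiction: x > y and y > x cannot both hold.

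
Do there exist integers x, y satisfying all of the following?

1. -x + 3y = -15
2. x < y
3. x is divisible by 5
Yes

Take x = -15, y = -10. Substituting into each constraint:
  (1) 15 + 3(-10) = -15 ✓
  (2) -15 < -10 ✓
  (3) -15 = 5 × -3, remainder 0 ✓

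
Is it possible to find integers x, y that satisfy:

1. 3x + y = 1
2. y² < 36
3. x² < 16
Yes

Take x = 0, y = 1. Substituting into each constraint:
  (1) 3(0) + 1 = 1 ✓
  (2) y² = (1)² = 1, and 1 < 36 ✓
  (3) x² = (0)² = 0, and 0 < 16 ✓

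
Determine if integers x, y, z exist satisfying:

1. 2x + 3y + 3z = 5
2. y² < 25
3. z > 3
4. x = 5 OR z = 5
Yes

Take x = -11, y = 4, z = 5. Substituting into each constraint:
  (1) 2(-11) + 3(4) + 3(5) = 5 ✓
  (2) y² = (4)² = 16, and 16 < 25 ✓
  (3) 5 > 3 ✓
  (4) z = 5, target 5 ✓ (second branch holds)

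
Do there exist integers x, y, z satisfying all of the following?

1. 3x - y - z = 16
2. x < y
Yes

Take x = 0, y = 1, z = -17. Substituting into each constraint:
  (1) 3(0) + (-1) + 17 = 16 ✓
  (2) 0 < 1 ✓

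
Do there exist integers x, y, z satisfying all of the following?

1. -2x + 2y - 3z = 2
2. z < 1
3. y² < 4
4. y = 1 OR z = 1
Yes

Take x = 0, y = 1, z = 0. Substituting into each constraint:
  (1) -2(0) + 2(1) - 3(0) = 2 ✓
  (2) 0 < 1 ✓
  (3) y² = (1)² = 1, and 1 < 4 ✓
  (4) y = 1, target 1 ✓ (first branch holds)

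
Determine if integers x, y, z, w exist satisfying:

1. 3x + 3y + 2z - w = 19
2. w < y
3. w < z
Yes

Take x = 2, y = 3, z = 3, w = 2. Substituting into each constraint:
  (1) 3(2) + 3(3) + 2(3) + (-2) = 19 ✓
  (2) 2 < 3 ✓
  (3) 2 < 3 ✓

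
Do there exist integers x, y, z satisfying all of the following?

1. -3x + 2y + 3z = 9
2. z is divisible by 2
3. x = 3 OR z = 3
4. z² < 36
Yes

Take x = 3, y = 9, z = 0. Substituting into each constraint:
  (1) -3(3) + 2(9) + 3(0) = 9 ✓
  (2) 0 = 2 × 0, remainder 0 ✓
  (3) x = 3, target 3 ✓ (first branch holds)
  (4) z² = (0)² = 0, and 0 < 36 ✓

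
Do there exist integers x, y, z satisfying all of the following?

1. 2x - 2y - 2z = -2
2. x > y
Yes

Take x = 0, y = -1, z = 2. Substituting into each constraint:
  (1) 2(0) - 2(-1) - 2(2) = -2 ✓
  (2) 0 > -1 ✓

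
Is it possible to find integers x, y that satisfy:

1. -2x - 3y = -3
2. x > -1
Yes

Take x = 0, y = 1. Substituting into each constraint:
  (1) -2(0) - 3(1) = -3 ✓
  (2) 0 > -1 ✓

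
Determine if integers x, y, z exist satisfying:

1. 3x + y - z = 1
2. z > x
Yes

Take x = 0, y = 2, z = 1. Substituting into each constraint:
  (1) 3(0) + 2 + (-1) = 1 ✓
  (2) 1 > 0 ✓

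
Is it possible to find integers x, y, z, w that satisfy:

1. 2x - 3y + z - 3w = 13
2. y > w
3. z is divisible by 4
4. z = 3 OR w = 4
Yes

Take x = 18, y = 5, z = 4, w = 4. Substituting into each constraint:
  (1) 2(18) - 3(5) + 4 - 3(4) = 13 ✓
  (2) 5 > 4 ✓
  (3) 4 = 4 × 1, remainder 0 ✓
  (4) w = 4, target 4 ✓ (second branch holds)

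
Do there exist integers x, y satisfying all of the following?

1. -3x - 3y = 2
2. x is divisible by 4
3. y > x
No

Even the single constraint (-3x - 3y = 2) is infeasible over the integers.

  - -3x - 3y = 2: every term on the left is divisible by 3, so the LHS ≡ 0 (mod 3), but the RHS 2 is not — no integer solution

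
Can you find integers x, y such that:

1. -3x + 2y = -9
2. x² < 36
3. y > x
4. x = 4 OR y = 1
No

A contradictory subset is {-3x + 2y = -9, y > x, x = 4 OR y = 1}. No integer assignment can satisfy these jointly:

  - -3x + 2y = -9: is a linear equation tying the variables together
  - y > x: bounds one variable relative to another variable
  - x = 4 OR y = 1: forces a choice: either x = 4 or y = 1

Split on the disjunction (x = 4 OR y = 1):
  • If x = 4: with x = 4, every remaining term of the linear equation is divisible by 2, so the left side is ≡ 0 (mod 2); but the right side 3 ≡ 1 (mod 2). No integers can satisfy it.
  • If y = 1: with y = 1, every remaining term of the linear equation is divisible by 3, so the left side is ≡ 0 (mod 3); but the right side -11 ≡ 1 (mod 3). No integers can satisfy it.
Both branches are infeasible, so the system has no integer solution.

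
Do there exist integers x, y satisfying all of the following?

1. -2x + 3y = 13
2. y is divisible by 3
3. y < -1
Yes

Take x = -11, y = -3. Substituting into each constraint:
  (1) -2(-11) + 3(-3) = 13 ✓
  (2) -3 = 3 × -1, remainder 0 ✓
  (3) -3 < -1 ✓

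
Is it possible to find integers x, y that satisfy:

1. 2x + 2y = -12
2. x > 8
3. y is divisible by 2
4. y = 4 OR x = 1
No

A contradictory subset is {2x + 2y = -12, x > 8, y = 4 OR x = 1}. No integer assignment can satisfy these jointly:

  - 2x + 2y = -12: is a linear equation tying the variables together
  - x > 8: bounds one variable relative to a constant
  - y = 4 OR x = 1: forces a choice: either y = 4 or x = 1

Split on the disjunction (y = 4 OR x = 1):
  • If y = 4: the equation forces x = -10, which contradicts the bound x ≥ 9.
  • If x = 1: this contradicts the bound x ≥ 9.
Both branches are infeasible, so the system has no integer solution.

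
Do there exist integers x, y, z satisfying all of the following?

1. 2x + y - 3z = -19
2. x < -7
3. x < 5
Yes

Take x = -8, y = 0, z = 1. Substituting into each constraint:
  (1) 2(-8) + 0 - 3(1) = -19 ✓
  (2) -8 < -7 ✓
  (3) -8 < 5 ✓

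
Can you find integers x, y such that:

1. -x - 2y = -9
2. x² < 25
Yes

Take x = 1, y = 4. Substituting into each constraint:
  (1) (-1) - 2(4) = -9 ✓
  (2) x² = (1)² = 1, and 1 < 25 ✓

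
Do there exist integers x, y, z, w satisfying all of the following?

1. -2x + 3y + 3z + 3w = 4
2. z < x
Yes

Take x = 1, y = 2, z = 0, w = 0. Substituting into each constraint:
  (1) -2(1) + 3(2) + 3(0) + 3(0) = 4 ✓
  (2) 0 < 1 ✓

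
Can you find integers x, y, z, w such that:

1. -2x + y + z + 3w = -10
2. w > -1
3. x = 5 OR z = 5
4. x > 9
Yes

Take x = 12, y = 0, z = 5, w = 3. Substituting into each constraint:
  (1) -2(12) + 0 + 5 + 3(3) = -10 ✓
  (2) 3 > -1 ✓
  (3) z = 5, target 5 ✓ (second branch holds)
  (4) 12 > 9 ✓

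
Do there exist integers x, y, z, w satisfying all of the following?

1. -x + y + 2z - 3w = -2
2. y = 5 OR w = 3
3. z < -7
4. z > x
Yes

Take x = -9, y = 5, z = -8, w = 0. Substituting into each constraint:
  (1) 9 + 5 + 2(-8) - 3(0) = -2 ✓
  (2) y = 5, target 5 ✓ (first branch holds)
  (3) -8 < -7 ✓
  (4) -8 > -9 ✓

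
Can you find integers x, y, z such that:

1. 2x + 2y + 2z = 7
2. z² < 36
No

Even the single constraint (2x + 2y + 2z = 7) is infeasible over the integers.

  - 2x + 2y + 2z = 7: every term on the left is divisible by 2, so the LHS ≡ 0 (mod 2), but the RHS 7 is not — no integer solution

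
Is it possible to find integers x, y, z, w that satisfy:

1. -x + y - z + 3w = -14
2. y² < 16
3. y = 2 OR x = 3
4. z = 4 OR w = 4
Yes

Take x = 0, y = 2, z = 4, w = -4. Substituting into each constraint:
  (1) 0 + 2 + (-4) + 3(-4) = -14 ✓
  (2) y² = (2)² = 4, and 4 < 16 ✓
  (3) y = 2, target 2 ✓ (first branch holds)
  (4) z = 4, target 4 ✓ (first branch holds)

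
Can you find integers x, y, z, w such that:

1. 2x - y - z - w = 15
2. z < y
Yes

Take x = 0, y = 1, z = 0, w = -16. Substituting into each constraint:
  (1) 2(0) + (-1) + 0 + 16 = 15 ✓
  (2) 0 < 1 ✓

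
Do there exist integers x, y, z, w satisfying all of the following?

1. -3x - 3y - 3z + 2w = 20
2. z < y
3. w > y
Yes

Take x = -5, y = 0, z = -1, w = 1. Substituting into each constraint:
  (1) -3(-5) - 3(0) - 3(-1) + 2(1) = 20 ✓
  (2) -1 < 0 ✓
  (3) 1 > 0 ✓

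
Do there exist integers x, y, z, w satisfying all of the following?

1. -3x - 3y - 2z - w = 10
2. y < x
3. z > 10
Yes

Take x = 0, y = -1, z = 11, w = -29. Substituting into each constraint:
  (1) -3(0) - 3(-1) - 2(11) + 29 = 10 ✓
  (2) -1 < 0 ✓
  (3) 11 > 10 ✓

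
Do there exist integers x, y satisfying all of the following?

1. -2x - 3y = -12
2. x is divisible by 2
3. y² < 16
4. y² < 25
Yes

Take x = 6, y = 0. Substituting into each constraint:
  (1) -2(6) - 3(0) = -12 ✓
  (2) 6 = 2 × 3, remainder 0 ✓
  (3) y² = (0)² = 0, and 0 < 16 ✓
  (4) y² = (0)² = 0, and 0 < 25 ✓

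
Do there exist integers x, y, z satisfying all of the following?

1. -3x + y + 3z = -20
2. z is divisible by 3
Yes

Take x = 7, y = 1, z = 0. Substituting into each constraint:
  (1) -3(7) + 1 + 3(0) = -20 ✓
  (2) 0 = 3 × 0, remainder 0 ✓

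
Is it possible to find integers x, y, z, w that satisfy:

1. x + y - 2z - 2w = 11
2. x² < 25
Yes

Take x = 0, y = 1, z = 0, w = -5. Substituting into each constraint:
  (1) 0 + 1 - 2(0) - 2(-5) = 11 ✓
  (2) x² = (0)² = 0, and 0 < 25 ✓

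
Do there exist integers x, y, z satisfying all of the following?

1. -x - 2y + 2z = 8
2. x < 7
Yes

Take x = 0, y = 0, z = 4. Substituting into each constraint:
  (1) 0 - 2(0) + 2(4) = 8 ✓
  (2) 0 < 7 ✓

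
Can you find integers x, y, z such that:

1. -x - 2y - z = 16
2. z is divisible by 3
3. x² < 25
Yes

Take x = 0, y = -8, z = 0. Substituting into each constraint:
  (1) 0 - 2(-8) + 0 = 16 ✓
  (2) 0 = 3 × 0, remainder 0 ✓
  (3) x² = (0)² = 0, and 0 < 25 ✓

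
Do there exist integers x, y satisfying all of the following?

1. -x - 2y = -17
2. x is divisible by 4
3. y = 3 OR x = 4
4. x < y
No

A contradictory subset is {-x - 2y = -17, y = 3 OR x = 4, x < y}. No integer assignment can satisfy these jointly:

  - -x - 2y = -17: is a linear equation tying the variables together
  - y = 3 OR x = 4: forces a choice: either y = 3 or x = 4
  - x < y: bounds one variable relative to another variable

Split on the disjunction (y = 3 OR x = 4):
  • If y = 3: the equation forces x = 11, giving (y, x) = (3, 11), which violates y > x.
  • If x = 4: with x = 4, every remaining term of the linear equation is divisible by 2, so the left side is ≡ 0 (mod 2); but the right side -13 ≡ 1 (mod 2). No integers can satisfy it.
Both branches are infeasible, so the system has no integer solution.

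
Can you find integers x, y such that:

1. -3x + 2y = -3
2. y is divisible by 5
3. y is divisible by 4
Yes

Take x = 1, y = 0. Substituting into each constraint:
  (1) -3(1) + 2(0) = -3 ✓
  (2) 0 = 5 × 0, remainder 0 ✓
  (3) 0 = 4 × 0, remainder 0 ✓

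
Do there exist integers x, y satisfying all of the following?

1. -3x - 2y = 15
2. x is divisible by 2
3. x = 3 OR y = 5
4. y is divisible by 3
No

A contradictory subset is {-3x - 2y = 15, x is divisible by 2, x = 3 OR y = 5}. No integer assignment can satisfy these jointly:

  - -3x - 2y = 15: is a linear equation tying the variables together
  - x is divisible by 2: restricts x to multiples of 2
  - x = 3 OR y = 5: forces a choice: either x = 3 or y = 5

Modular obstruction: writing x = 2x', every remaining term of the linear equation is divisible by 2, so the left side is ≡ 0 (mod 2); but the right side 15 ≡ 1 (mod 2). No integers can satisfy it.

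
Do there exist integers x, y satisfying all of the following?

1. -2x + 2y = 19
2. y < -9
No

Even the single constraint (-2x + 2y = 19) is infeasible over the integers.

  - -2x + 2y = 19: every term on the left is divisible by 2, so the LHS ≡ 0 (mod 2), but the RHS 19 is not — no integer solution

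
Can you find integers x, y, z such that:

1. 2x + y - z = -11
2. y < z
Yes

Take x = -5, y = 0, z = 1. Substituting into each constraint:
  (1) 2(-5) + 0 + (-1) = -11 ✓
  (2) 0 < 1 ✓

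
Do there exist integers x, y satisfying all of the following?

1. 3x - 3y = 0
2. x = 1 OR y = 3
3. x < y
No

A contradictory subset is {3x - 3y = 0, x < y}. No integer assignment can satisfy these jointly:

  - 3x - 3y = 0: is a linear equation tying the variables together
  - x < y: bounds one variable relative to another variable

From the equation, x − y = 0, i.e. y − x = 0; but y > x requires y − x ≥ 1. Contradiction.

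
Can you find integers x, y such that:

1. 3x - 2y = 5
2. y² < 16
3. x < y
No

The full constraint system is jointly infeasible over the integers. Each constraint and what it forces:

  - 3x - 2y = 5: is a linear equation tying the variables together
  - y² < 16: restricts y to |y| ≤ 3
  - x < y: bounds one variable relative to another variable

The bounds confine y to {-3, -2, -1, 0, 1, 2, 3}. For each value, substitute into the equation:
  • y = -3: the equation gives 3x = -1, so x would not be an integer.
  • y = -2: the equation gives 3x = 1, so x would not be an integer.
  • y = -1: the equation forces x = 1, but y > x fails since -1 ≤ 1.
  • y = 0: the equation gives 3x = 5, so x would not be an integer.
  • y = 1: the equation gives 3x = 7, so x would not be an integer.
  • y = 2: the equation forces x = 3, but y > x fails since 2 ≤ 3.
  • y = 3: the equation gives 3x = 11, so x would not be an integer.
Every case fails, so no integer solution exists.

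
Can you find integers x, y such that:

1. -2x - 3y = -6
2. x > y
Yes

Take x = 3, y = 0. Substituting into each constraint:
  (1) -2(3) - 3(0) = -6 ✓
  (2) 3 > 0 ✓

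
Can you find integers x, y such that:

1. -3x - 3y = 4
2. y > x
No

Even the single constraint (-3x - 3y = 4) is infeasible over the integers.

  - -3x - 3y = 4: every term on the left is divisible by 3, so the LHS ≡ 0 (mod 3), but the RHS 4 is not — no integer solution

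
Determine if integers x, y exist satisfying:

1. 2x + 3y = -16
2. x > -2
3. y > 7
No

The full constraint system is jointly infeasible over the integers. Each constraint and what it forces:

  - 2x + 3y = -16: is a linear equation tying the variables together
  - x > -2: bounds one variable relative to a constant
  - y > 7: bounds one variable relative to a constant

Range argument: with x ∈ [-1, ∞], y ∈ [8, ∞], the left side of the equation is at least 22, but the right side is -16 < 22. No integer solution exists.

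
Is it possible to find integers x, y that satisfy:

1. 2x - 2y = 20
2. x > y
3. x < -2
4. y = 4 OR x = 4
No

A contradictory subset is {2x - 2y = 20, x < -2, y = 4 OR x = 4}. No integer assignment can satisfy these jointly:

  - 2x - 2y = 20: is a linear equation tying the variables together
  - x < -2: bounds one variable relative to a constant
  - y = 4 OR x = 4: forces a choice: either y = 4 or x = 4

Split on the disjunction (y = 4 OR x = 4):
  • If y = 4: the equation forces x = 14, which contradicts the bound x ≤ -3.
  • If x = 4: this contradicts the bound x ≤ -3.
Both branches are infeasible, so the system has no integer solution.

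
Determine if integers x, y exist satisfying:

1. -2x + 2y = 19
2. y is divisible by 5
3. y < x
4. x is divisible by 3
No

Even the single constraint (-2x + 2y = 19) is infeasible over the integers.

  - -2x + 2y = 19: every term on the left is divisible by 2, so the LHS ≡ 0 (mod 2), but the RHS 19 is not — no integer solution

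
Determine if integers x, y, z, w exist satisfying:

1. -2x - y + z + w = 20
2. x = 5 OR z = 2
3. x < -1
Yes

Take x = -9, y = 0, z = 2, w = 0. Substituting into each constraint:
  (1) -2(-9) + 0 + 2 + 0 = 20 ✓
  (2) z = 2, target 2 ✓ (second branch holds)
  (3) -9 < -1 ✓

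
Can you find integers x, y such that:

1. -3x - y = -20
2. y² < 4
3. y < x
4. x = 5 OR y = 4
No

The full constraint system is jointly infeasible over the integers. Each constraint and what it forces:

  - -3x - y = -20: is a linear equation tying the variables together
  - y² < 4: restricts y to |y| ≤ 1
  - y < x: bounds one variable relative to another variable
  - x = 5 OR y = 4: forces a choice: either x = 5 or y = 4

Split on the disjunction (x = 5 OR y = 4):
  • If x = 5: the equation forces y = 5, but y² < 4 requires |y| ≤ 1.
  • If y = 4: this contradicts y² < 4, which requires |y| ≤ 1.
Both branches are infeasible, so the system has no integer solution.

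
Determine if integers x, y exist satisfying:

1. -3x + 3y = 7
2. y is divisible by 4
No

Even the single constraint (-3x + 3y = 7) is infeasible over the integers.

  - -3x + 3y = 7: every term on the left is divisible by 3, so the LHS ≡ 0 (mod 3), but the RHS 7 is not — no integer solution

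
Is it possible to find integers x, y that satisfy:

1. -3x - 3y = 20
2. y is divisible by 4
No

Even the single constraint (-3x - 3y = 20) is infeasible over the integers.

  - -3x - 3y = 20: every term on the left is divisible by 3, so the LHS ≡ 0 (mod 3), but the RHS 20 is not — no integer solution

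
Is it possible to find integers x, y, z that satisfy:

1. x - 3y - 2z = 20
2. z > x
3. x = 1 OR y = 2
Yes

Take x = 1, y = -9, z = 4. Substituting into each constraint:
  (1) 1 - 3(-9) - 2(4) = 20 ✓
  (2) 4 > 1 ✓
  (3) x = 1, target 1 ✓ (first branch holds)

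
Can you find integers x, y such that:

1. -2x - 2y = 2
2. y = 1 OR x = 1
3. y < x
Yes

Take x = 1, y = -2. Substituting into each constraint:
  (1) -2(1) - 2(-2) = 2 ✓
  (2) x = 1, target 1 ✓ (second branch holds)
  (3) -2 < 1 ✓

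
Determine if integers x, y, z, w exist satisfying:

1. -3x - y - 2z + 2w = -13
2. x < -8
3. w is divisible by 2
Yes

Take x = -9, y = 0, z = 20, w = 0. Substituting into each constraint:
  (1) -3(-9) + 0 - 2(20) + 2(0) = -13 ✓
  (2) -9 < -8 ✓
  (3) 0 = 2 × 0, remainder 0 ✓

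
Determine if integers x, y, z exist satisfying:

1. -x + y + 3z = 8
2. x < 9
Yes

Take x = -8, y = 0, z = 0. Substituting into each constraint:
  (1) 8 + 0 + 3(0) = 8 ✓
  (2) -8 < 9 ✓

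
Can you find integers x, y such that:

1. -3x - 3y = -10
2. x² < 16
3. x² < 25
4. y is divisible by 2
No

Even the single constraint (-3x - 3y = -10) is infeasible over the integers.

  - -3x - 3y = -10: every term on the left is divisible by 3, so the LHS ≡ 0 (mod 3), but the RHS -10 is not — no integer solution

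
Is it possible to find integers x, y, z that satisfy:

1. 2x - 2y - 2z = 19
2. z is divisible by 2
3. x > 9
No

Even the single constraint (2x - 2y - 2z = 19) is infeasible over the integers.

  - 2x - 2y - 2z = 19: every term on the left is divisible by 2, so the LHS ≡ 0 (mod 2), but the RHS 19 is not — no integer solution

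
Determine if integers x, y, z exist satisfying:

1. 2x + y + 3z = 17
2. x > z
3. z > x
No

A contradictory subset is {x > z, z > x}. No integer assignment can satisfy these jointly:

  - x > z: bounds one variable relative to another variable
  - z > x: bounds one variable relative to another variable

Direct contradiction: x > z and z > x cannot both hold.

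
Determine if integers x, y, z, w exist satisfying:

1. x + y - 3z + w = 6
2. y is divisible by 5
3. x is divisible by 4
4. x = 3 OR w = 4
Yes

Take x = 0, y = -10, z = -4, w = 4. Substituting into each constraint:
  (1) 0 + (-10) - 3(-4) + 4 = 6 ✓
  (2) -10 = 5 × -2, remainder 0 ✓
  (3) 0 = 4 × 0, remainder 0 ✓
  (4) w = 4, target 4 ✓ (second branch holds)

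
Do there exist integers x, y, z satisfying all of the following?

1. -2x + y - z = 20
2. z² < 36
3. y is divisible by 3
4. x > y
Yes

Take x = -23, y = -24, z = 2. Substituting into each constraint:
  (1) -2(-23) + (-24) + (-2) = 20 ✓
  (2) z² = (2)² = 4, and 4 < 36 ✓
  (3) -24 = 3 × -8, remainder 0 ✓
  (4) -23 > -24 ✓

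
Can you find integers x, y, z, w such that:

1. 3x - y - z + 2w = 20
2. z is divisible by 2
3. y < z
Yes

Take x = 1, y = -1, z = 0, w = 8. Substituting into each constraint:
  (1) 3(1) + 1 + 0 + 2(8) = 20 ✓
  (2) 0 = 2 × 0, remainder 0 ✓
  (3) -1 < 0 ✓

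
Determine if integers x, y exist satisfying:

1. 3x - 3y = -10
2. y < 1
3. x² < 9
No

Even the single constraint (3x - 3y = -10) is infeasible over the integers.

  - 3x - 3y = -10: every term on the left is divisible by 3, so the LHS ≡ 0 (mod 3), but the RHS -10 is not — no integer solution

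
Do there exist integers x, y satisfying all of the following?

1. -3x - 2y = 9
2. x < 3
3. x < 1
Yes

Take x = -1, y = -3. Substituting into each constraint:
  (1) -3(-1) - 2(-3) = 9 ✓
  (2) -1 < 3 ✓
  (3) -1 < 1 ✓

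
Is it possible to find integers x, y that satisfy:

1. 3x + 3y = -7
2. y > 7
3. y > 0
No

Even the single constraint (3x + 3y = -7) is infeasible over the integers.

  - 3x + 3y = -7: every term on the left is divisible by 3, so the LHS ≡ 0 (mod 3), but the RHS -7 is not — no integer solution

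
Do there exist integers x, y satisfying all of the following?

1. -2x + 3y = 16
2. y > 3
Yes

Take x = 1, y = 6. Substituting into each constraint:
  (1) -2(1) + 3(6) = 16 ✓
  (2) 6 > 3 ✓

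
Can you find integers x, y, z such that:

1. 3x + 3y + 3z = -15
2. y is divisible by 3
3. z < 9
Yes

Take x = -5, y = 0, z = 0. Substituting into each constraint:
  (1) 3(-5) + 3(0) + 3(0) = -15 ✓
  (2) 0 = 3 × 0, remainder 0 ✓
  (3) 0 < 9 ✓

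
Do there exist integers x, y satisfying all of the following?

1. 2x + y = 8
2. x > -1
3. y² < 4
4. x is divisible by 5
No

A contradictory subset is {2x + y = 8, y² < 4, x is divisible by 5}. No integer assignment can satisfy these jointly:

  - 2x + y = 8: is a linear equation tying the variables together
  - y² < 4: restricts y to |y| ≤ 1
  - x is divisible by 5: restricts x to multiples of 5

The bounds confine y to {-1, 0, 1}. For each value, substitute into the equation:
  • y = -1: the equation gives 2x = 9, so x would not be an integer.
  • y = 0: the equation forces x = 4, but 5 does not divide 4.
  • y = 1: the equation gives 2x = 7, so x would not be an integer.
Every case fails, so no integer solution exists.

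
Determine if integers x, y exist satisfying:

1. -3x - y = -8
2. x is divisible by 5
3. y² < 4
No

The full constraint system is jointly infeasible over the integers. Each constraint and what it forces:

  - -3x - y = -8: is a linear equation tying the variables together
  - x is divisible by 5: restricts x to multiples of 5
  - y² < 4: restricts y to |y| ≤ 1

The bounds confine y to {-1, 0, 1}. For each value, substitute into the equation:
  • y = -1: the equation forces x = 3, but 5 does not divide 3.
  • y = 0: the equation gives -3x = -8, so x would not be an integer.
  • y = 1: the equation gives -3x = -7, so x would not be an integer.
Every case fails, so no integer solution exists.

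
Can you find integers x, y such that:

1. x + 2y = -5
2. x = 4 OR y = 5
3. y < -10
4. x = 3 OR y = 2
No

A contradictory subset is {x + 2y = -5, y < -10, x = 3 OR y = 2}. No integer assignment can satisfy these jointly:

  - x + 2y = -5: is a linear equation tying the variables together
  - y < -10: bounds one variable relative to a constant
  - x = 3 OR y = 2: forces a choice: either x = 3 or y = 2

Split on the disjunction (x = 3 OR y = 2):
  • If x = 3: the equation forces y = -4, which contradicts the bound y ≤ -11.
  • If y = 2: this contradicts the bound y ≤ -11.
Both branches are infeasible, so the system has no integer solution.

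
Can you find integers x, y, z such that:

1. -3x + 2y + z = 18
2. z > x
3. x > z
No

A contradictory subset is {z > x, x > z}. No integer assignment can satisfy these jointly:

  - z > x: bounds one variable relative to another variable
  - x > z: bounds one variable relative to another variable

Direct contradiction: z > x and x > z cannot both hold.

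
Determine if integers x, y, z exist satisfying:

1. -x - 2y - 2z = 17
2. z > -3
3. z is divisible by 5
Yes

Take x = 1, y = -9, z = 0. Substituting into each constraint:
  (1) (-1) - 2(-9) - 2(0) = 17 ✓
  (2) 0 > -3 ✓
  (3) 0 = 5 × 0, remainder 0 ✓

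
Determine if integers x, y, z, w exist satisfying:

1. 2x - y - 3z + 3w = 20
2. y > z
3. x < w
Yes

Take x = 2, y = -1, z = -2, w = 3. Substituting into each constraint:
  (1) 2(2) + 1 - 3(-2) + 3(3) = 20 ✓
  (2) -1 > -2 ✓
  (3) 2 < 3 ✓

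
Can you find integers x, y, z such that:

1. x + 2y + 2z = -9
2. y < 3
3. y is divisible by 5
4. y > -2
Yes

Take x = 1, y = 0, z = -5. Substituting into each constraint:
  (1) 1 + 2(0) + 2(-5) = -9 ✓
  (2) 0 < 3 ✓
  (3) 0 = 5 × 0, remainder 0 ✓
  (4) 0 > -2 ✓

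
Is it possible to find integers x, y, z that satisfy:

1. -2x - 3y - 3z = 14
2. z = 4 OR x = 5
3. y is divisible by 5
Yes

Take x = 5, y = 0, z = -8. Substituting into each constraint:
  (1) -2(5) - 3(0) - 3(-8) = 14 ✓
  (2) x = 5, target 5 ✓ (second branch holds)
  (3) 0 = 5 × 0, remainder 0 ✓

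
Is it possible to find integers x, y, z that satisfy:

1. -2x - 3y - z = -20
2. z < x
Yes

Take x = 1, y = 6, z = 0. Substituting into each constraint:
  (1) -2(1) - 3(6) + 0 = -20 ✓
  (2) 0 < 1 ✓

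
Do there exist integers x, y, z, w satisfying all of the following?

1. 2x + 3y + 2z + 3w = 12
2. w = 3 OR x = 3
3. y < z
Yes

Take x = 3, y = 2, z = 3, w = -2. Substituting into each constraint:
  (1) 2(3) + 3(2) + 2(3) + 3(-2) = 12 ✓
  (2) x = 3, target 3 ✓ (second branch holds)
  (3) 2 < 3 ✓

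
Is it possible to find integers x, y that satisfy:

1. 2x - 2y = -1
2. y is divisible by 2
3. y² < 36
No

Even the single constraint (2x - 2y = -1) is infeasible over the integers.

  - 2x - 2y = -1: every term on the left is divisible by 2, so the LHS ≡ 0 (mod 2), but the RHS -1 is not — no integer solution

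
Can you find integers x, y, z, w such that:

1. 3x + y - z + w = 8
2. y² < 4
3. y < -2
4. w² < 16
No

A contradictory subset is {y² < 4, y < -2}. No integer assignment can satisfy these jointly:

  - y² < 4: restricts y to |y| ≤ 1
  - y < -2: bounds one variable relative to a constant

Direct contradiction: the bounds on y require y ≥ -1 and y ≤ -3 simultaneously, which is empty.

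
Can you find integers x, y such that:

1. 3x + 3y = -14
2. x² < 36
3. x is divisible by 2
No

Even the single constraint (3x + 3y = -14) is infeasible over the integers.

  - 3x + 3y = -14: every term on the left is divisible by 3, so the LHS ≡ 0 (mod 3), but the RHS -14 is not — no integer solution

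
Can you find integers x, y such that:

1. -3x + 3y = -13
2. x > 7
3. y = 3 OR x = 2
No

Even the single constraint (-3x + 3y = -13) is infeasible over the integers.

  - -3x + 3y = -13: every term on the left is divisible by 3, so the LHS ≡ 0 (mod 3), but the RHS -13 is not — no integer solution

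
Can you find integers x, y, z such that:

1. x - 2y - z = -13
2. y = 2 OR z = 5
Yes

Take x = -9, y = 2, z = 0. Substituting into each constraint:
  (1) (-9) - 2(2) + 0 = -13 ✓
  (2) y = 2, target 2 ✓ (first branch holds)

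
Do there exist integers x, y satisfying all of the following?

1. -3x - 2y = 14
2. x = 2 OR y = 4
Yes

Take x = 2, y = -10. Substituting into each constraint:
  (1) -3(2) - 2(-10) = 14 ✓
  (2) x = 2, target 2 ✓ (first branch holds)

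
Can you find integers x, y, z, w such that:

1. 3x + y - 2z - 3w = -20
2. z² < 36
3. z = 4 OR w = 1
Yes

Take x = -4, y = 0, z = 4, w = 0. Substituting into each constraint:
  (1) 3(-4) + 0 - 2(4) - 3(0) = -20 ✓
  (2) z² = (4)² = 16, and 16 < 36 ✓
  (3) z = 4, target 4 ✓ (first branch holds)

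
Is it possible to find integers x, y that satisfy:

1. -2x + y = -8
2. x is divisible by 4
Yes

Take x = 0, y = -8. Substituting into each constraint:
  (1) -2(0) + (-8) = -8 ✓
  (2) 0 = 4 × 0, remainder 0 ✓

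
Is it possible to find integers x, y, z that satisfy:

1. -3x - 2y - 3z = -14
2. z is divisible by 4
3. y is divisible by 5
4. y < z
Yes

Take x = 8, y = -5, z = 0. Substituting into each constraint:
  (1) -3(8) - 2(-5) - 3(0) = -14 ✓
  (2) 0 = 4 × 0, remainder 0 ✓
  (3) -5 = 5 × -1, remainder 0 ✓
  (4) -5 < 0 ✓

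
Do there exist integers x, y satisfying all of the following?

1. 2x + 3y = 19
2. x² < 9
Yes

Take x = -1, y = 7. Substituting into each constraint:
  (1) 2(-1) + 3(7) = 19 ✓
  (2) x² = (-1)² = 1, and 1 < 9 ✓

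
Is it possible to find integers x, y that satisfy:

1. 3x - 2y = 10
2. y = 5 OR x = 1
No

The full constraint system is jointly infeasible over the integers. Each constraint and what it forces:

  - 3x - 2y = 10: is a linear equation tying the variables together
  - y = 5 OR x = 1: forces a choice: either y = 5 or x = 1

Split on the disjunction (y = 5 OR x = 1):
  • If y = 5: with y = 5, every remaining term of the linear equation is divisible by 3, so the left side is ≡ 0 (mod 3); but the right side 20 ≡ 2 (mod 3). No integers can satisfy it.
  • If x = 1: with x = 1, every remaining term of the linear equation is divisible by 2, so the left side is ≡ 0 (mod 2); but the right side 7 ≡ 1 (mod 2). No integers can satisfy it.
Both branches are infeasible, so the system has no integer solution.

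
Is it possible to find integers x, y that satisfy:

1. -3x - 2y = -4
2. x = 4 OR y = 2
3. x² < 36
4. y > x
Yes

Take x = 0, y = 2. Substituting into each constraint:
  (1) -3(0) - 2(2) = -4 ✓
  (2) y = 2, target 2 ✓ (second branch holds)
  (3) x² = (0)² = 0, and 0 < 36 ✓
  (4) 2 > 0 ✓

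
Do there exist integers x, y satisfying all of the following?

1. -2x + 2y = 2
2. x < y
Yes

Take x = -1, y = 0. Substituting into each constraint:
  (1) -2(-1) + 2(0) = 2 ✓
  (2) -1 < 0 ✓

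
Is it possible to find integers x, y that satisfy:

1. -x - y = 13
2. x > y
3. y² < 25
No

The full constraint system is jointly infeasible over the integers. Each constraint and what it forces:

  - -x - y = 13: is a linear equation tying the variables together
  - x > y: bounds one variable relative to another variable
  - y² < 25: restricts y to |y| ≤ 4

Propagating the comparison: x > y and y ≥ -4 give x ≥ -3. Range argument: with x ∈ [-3, ∞], y ∈ [-4, 4], the left side of the equation is at most 7, but the right side is 13 > 7. No integer solution exists.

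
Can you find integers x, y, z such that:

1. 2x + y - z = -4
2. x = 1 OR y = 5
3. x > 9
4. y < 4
No

A contradictory subset is {x = 1 OR y = 5, x > 9, y < 4}. No integer assignment can satisfy these jointly:

  - x = 1 OR y = 5: forces a choice: either x = 1 or y = 5
  - x > 9: bounds one variable relative to a constant
  - y < 4: bounds one variable relative to a constant

Split on the disjunction (x = 1 OR y = 5):
  • If x = 1: this contradicts the bound x ≥ 10.
  • If y = 5: this contradicts the bound y ≤ 3.
Both branches are infeasible, so the system has no integer solution.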